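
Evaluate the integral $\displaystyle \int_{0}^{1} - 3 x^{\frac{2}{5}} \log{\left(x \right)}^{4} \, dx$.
$- \frac{225000}{16807}$

Consider the simpler parametrised integral
$$J(a) = \int_{0}^{1} - 3 x^{a} \, dx = - \frac{3}{a + 1}.$$

Differentiating under the integral sign brings down a factor of $\ln x$:
$$\frac{dJ}{da} = \int_{0}^{1} - 3 x^{a} \log{\left(x \right)} \, dx = \frac{3}{\left(a + 1\right)^{2}}.$$

Repeating $4$ times in total — each differentiation brings down another $\ln x$ — gives
$$\frac{d^{4}J}{da^{4}} = \int_{0}^{1} - 3 x^{a} \log{\left(x \right)}^{4} \, dx = - \frac{72}{\left(a + 1\right)^{5}},$$
and the integrand here is exactly the target integrand, so $I = - \frac{72}{\left(a + 1\right)^{5}}$.

Setting $a = \frac{2}{5}$:
$$I = - \frac{225000}{16807}.$$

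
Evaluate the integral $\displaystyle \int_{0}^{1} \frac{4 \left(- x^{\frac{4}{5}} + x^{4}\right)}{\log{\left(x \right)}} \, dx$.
$\log{\left(\frac{390625}{6561} \right)}$

Consider the one-parameter family: let $I(a) = \int_{0}^{1} \frac{4 \left(x^{4} - x^{a}\right)}{\log{\left(x \right)}} \, dx$.

Since $\dfrac{\partial}{\partial a}\,x^{a} = x^{a} \ln x$, the $\ln x$ in the denominator cancels and
$$\frac{dI}{da} = \int_{0}^{1} -4 x^{a} \, dx = -4 \left[\frac{x^{a+1}}{a+1}\right]_0^1 = - \frac{4}{a + 1}.$$

Integrating with respect to $a$ gives $I(a) = \log{\left(\frac{625}{\left(a + 1\right)^{4}} \right)} + C$.

At $a = 4$ the integrand is identically $0$, so $I(4) = 0$. The closed form gives $0$, hence $C = 0$.

Setting $a = \frac{4}{5}$:
$$I = \log{\left(\frac{390625}{6561} \right)}.$$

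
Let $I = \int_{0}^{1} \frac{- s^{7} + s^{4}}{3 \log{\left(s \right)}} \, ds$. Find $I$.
$- \log{\left(2 \right)} + \frac{\log{\left(5 \right)}}{3}$

Introduce a parameter $a$ in the exponent: let $I(a) = \int_{0}^{1} \frac{- s^{7} + s^{a}}{3 \log{\left(s \right)}} \, ds$.

Since $\dfrac{\partial}{\partial a}\,s^{a} = s^{a} \ln s$, the $\ln s$ in the denominator cancels and
$$\frac{dI}{da} = \int_{0}^{1} \frac{1}{3} s^{a} \, ds = \frac{1}{3} \left[\frac{s^{a+1}}{a+1}\right]_0^1 = \frac{1}{3 \left(a + 1\right)}.$$

Integrating with respect to $a$ gives $I(a) = \frac{\log{\left(a + 1 \right)}}{3} - \log{\left(2 \right)} + C$.

At $a = 7$ the integrand is identically $0$, so $I(7) = 0$. The closed form gives $0$, hence $C = 0$.

Setting $a = 4$:
$$I = - \log{\left(2 \right)} + \frac{\log{\left(5 \right)}}{3}.$$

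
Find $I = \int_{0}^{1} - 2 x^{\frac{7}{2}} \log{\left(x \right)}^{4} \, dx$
$- \frac{512}{19683}$

Consider the simpler parametrised integral
$$J(a) = \int_{0}^{1} - 2 x^{a} \, dx = - \frac{2}{a + 1}.$$

Differentiating under the integral sign brings down a factor of $\ln x$:
$$\frac{dJ}{da} = \int_{0}^{1} - 2 x^{a} \log{\left(x \right)} \, dx = \frac{2}{\left(a + 1\right)^{2}}.$$

Repeating $4$ times in total — each differentiation brings down another $\ln x$ — gives
$$\frac{d^{4}J}{da^{4}} = \int_{0}^{1} - 2 x^{a} \log{\left(x \right)}^{4} \, dx = - \frac{48}{\left(a + 1\right)^{5}},$$
and the integrand here is exactly the target integrand, so $I = - \frac{48}{\left(a + 1\right)^{5}}$.

Setting $a = \frac{7}{2}$:
$$I = - \frac{512}{19683}.$$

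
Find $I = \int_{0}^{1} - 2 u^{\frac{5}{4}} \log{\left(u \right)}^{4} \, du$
$- \frac{16384}{19683}$

Start from the elementary integral
$$J(a) = \int_{0}^{1} - 2 u^{a} \, du = - \frac{2}{a + 1}.$$

Differentiating under the integral sign brings down a factor of $\ln u$:
$$\frac{dJ}{da} = \int_{0}^{1} - 2 u^{a} \log{\left(u \right)} \, du = \frac{2}{\left(a + 1\right)^{2}}.$$

Repeating $4$ times in total — each differentiation brings down another $\ln u$ — gives
$$\frac{d^{4}J}{da^{4}} = \int_{0}^{1} - 2 u^{a} \log{\left(u \right)}^{4} \, du = - \frac{48}{\left(a + 1\right)^{5}},$$
and the integrand here is exactly the target integrand, so $I = - \frac{48}{\left(a + 1\right)^{5}}$.

Setting $a = \frac{5}{4}$:
$$I = - \frac{16384}{19683}.$$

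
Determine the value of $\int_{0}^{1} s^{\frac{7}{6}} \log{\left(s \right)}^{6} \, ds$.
$\frac{201553920}{62748517}$

Begin with the known integral
$$J(a) = \int_{0}^{1} s^{a} \, ds = \frac{1}{a + 1}.$$

Differentiating under the integral sign brings down a factor of $\ln s$:
$$\frac{dJ}{da} = \int_{0}^{1} s^{a} \log{\left(s \right)} \, ds = - \frac{1}{\left(a + 1\right)^{2}}.$$

Repeating $6$ times in total — each differentiation brings down another $\ln s$ — gives
$$\frac{d^{6}J}{da^{6}} = \int_{0}^{1} s^{a} \log{\left(s \right)}^{6} \, ds = \frac{720}{\left(a + 1\right)^{7}},$$
and the integrand here is exactly the target integrand, so $I = \frac{720}{\left(a + 1\right)^{7}}$.

Setting $a = \frac{7}{6}$:
$$I = \frac{201553920}{62748517}.$$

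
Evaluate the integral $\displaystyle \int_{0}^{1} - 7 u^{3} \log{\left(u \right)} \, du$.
$\frac{7}{16}$

Consider the simpler parametrised integral
$$J(a) = \int_{0}^{1} - 7 u^{a} \, du = - \frac{7}{a + 1}.$$

Differentiating under the integral sign brings down a factor of $\ln u$:
$$\frac{dJ}{da} = \int_{0}^{1} - 7 u^{a} \log{\left(u \right)} \, du = \frac{7}{\left(a + 1\right)^{2}}.$$

The integral on the left is $I$, so $I = \frac{7}{\left(a + 1\right)^{2}}$.

Setting $a = 3$:
$$I = \frac{7}{16}.$$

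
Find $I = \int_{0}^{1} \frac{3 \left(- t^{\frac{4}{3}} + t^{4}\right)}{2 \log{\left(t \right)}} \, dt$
$\log{\left(\frac{15 \sqrt{105}}{49} \right)}$

Introduce a parameter $a$ in the exponent: let $I(a) = \int_{0}^{1} \frac{3 \left(t^{4} - t^{a}\right)}{2 \log{\left(t \right)}} \, dt$.

Since $\dfrac{\partial}{\partial a}\,t^{a} = t^{a} \ln t$, the $\ln t$ in the denominator cancels and
$$\frac{dI}{da} = \int_{0}^{1} - \frac{3}{2} t^{a} \, dt = - \frac{3}{2} \left[\frac{t^{a+1}}{a+1}\right]_0^1 = - \frac{3}{2 a + 2}.$$

Integrating with respect to $a$ gives $I(a) = - \frac{3 \log{\left(a + 1 \right)}}{2} + \frac{3 \log{\left(5 \right)}}{2} + C$.

At $a = 4$ the integrand is identically $0$, so $I(4) = 0$. The closed form gives $0$, hence $C = 0$.

Setting $a = \frac{4}{3}$:
$$I = \log{\left(\frac{15 \sqrt{105}}{49} \right)}.$$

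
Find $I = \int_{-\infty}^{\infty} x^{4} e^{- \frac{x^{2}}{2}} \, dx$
$3 \sqrt{2} \sqrt{\pi}$

Begin with the known integral
$$J(a) = \int_{-\infty}^{\infty} e^{- a x^{2}} \, dx = \frac{\sqrt{\pi}}{\sqrt{a}}.$$

Differentiating under the integral sign brings down a factor of $(-x^2)$:
$$\frac{dJ}{da} = \int_{-\infty}^{\infty} - x^{2} e^{- a x^{2}} \, dx = - \frac{\sqrt{\pi}}{2 a^{\frac{3}{2}}}.$$

Repeating twice in total — each differentiation brings down another $(-x^2)$ — gives
$$\frac{d^{2}J}{da^{2}} = \int_{-\infty}^{\infty} x^{4} e^{- a x^{2}} \, dx = \frac{3 \sqrt{\pi}}{4 a^{\frac{5}{2}}},$$
and the integrand here is exactly the target integrand, so $I = \frac{3 \sqrt{\pi}}{4 a^{\frac{5}{2}}}$.

Setting $a = \frac{1}{2}$:
$$I = 3 \sqrt{2} \sqrt{\pi}.$$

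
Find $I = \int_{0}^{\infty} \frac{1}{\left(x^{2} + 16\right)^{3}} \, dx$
$\frac{3 \pi}{16384}$

Start from the standard arctangent integral
$$J(a) = \int_{0}^{\infty} \frac{1}{a^{2} + x^{2}} \, dx = \frac{\pi}{2 a}.$$

Differentiating under the integral sign with respect to $a$,
$$\frac{dJ}{da} = \int_{0}^{\infty} - \frac{2 a}{\left(a^{2} + x^{2}\right)^{2}} \, dx = - \frac{\pi}{2 a^{2}},$$
so $\int_{0}^{\infty} \frac{1}{\left(a^{2} + x^{2}\right)^{2}} \, dx = \frac{\pi}{4 a^{3}}$.

Repeating — each differentiation of $1/(x^2+a^2)^j$ produces $-2ja/(x^2+a^2)^{j+1}$ — and dividing through by $-2ja$ at each step yields, after $2$ differentiations in total,
$$\int_{0}^{\infty} \frac{1}{\left(a^{2} + x^{2}\right)^{3}} \, dx = \frac{3 \pi}{16 a^{5}}.$$

Setting $a = 4$:
$$I = \frac{3 \pi}{16384}.$$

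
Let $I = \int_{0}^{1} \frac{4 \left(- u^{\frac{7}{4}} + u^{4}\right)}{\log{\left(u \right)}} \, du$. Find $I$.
$\log{\left(\frac{160000}{14641} \right)}$

Consider the one-parameter family: let $I(a) = \int_{0}^{1} \frac{4 \left(- u^{\frac{7}{4}} + u^{a}\right)}{\log{\left(u \right)}} \, du$.

Since $\dfrac{\partial}{\partial a}\,u^{a} = u^{a} \ln u$, the $\ln u$ in the denominator cancels and
$$\frac{dI}{da} = \int_{0}^{1} 4 u^{a} \, du = 4 \left[\frac{u^{a+1}}{a+1}\right]_0^1 = \frac{4}{a + 1}.$$

Integrating with respect to $a$ gives $I(a) = \log{\left(\frac{256 \left(a + 1\right)^{4}}{14641} \right)} + C$.

At $a = \frac{7}{4}$ the integrand is identically $0$, so $I(\frac{7}{4}) = 0$. The closed form gives $0$, hence $C = 0$.

Setting $a = 4$:
$$I = \log{\left(\frac{160000}{14641} \right)}.$$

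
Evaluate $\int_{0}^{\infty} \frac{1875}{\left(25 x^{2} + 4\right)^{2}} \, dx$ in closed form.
$\frac{375 \pi}{32}$

Start from the standard arctangent integral
$$J(a) = \int_{0}^{\infty} \frac{3}{a^{2} + x^{2}} \, dx = \frac{3 \pi}{2 a}.$$

Differentiating under the integral sign with respect to $a$,
$$\frac{dJ}{da} = \int_{0}^{\infty} - \frac{6 a}{\left(a^{2} + x^{2}\right)^{2}} \, dx = - \frac{3 \pi}{2 a^{2}},$$
so $\int_{0}^{\infty} \frac{3}{\left(a^{2} + x^{2}\right)^{2}} \, dx = \frac{3 \pi}{4 a^{3}}$.

Setting $a = \frac{2}{5}$:
$$I = \frac{375 \pi}{32}.$$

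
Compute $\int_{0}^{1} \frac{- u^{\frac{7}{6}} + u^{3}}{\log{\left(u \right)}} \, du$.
$\log{\left(\frac{24}{13} \right)}$

Introduce a parameter $a$ in the exponent: let $I(a) = \int_{0}^{1} \frac{- u^{\frac{7}{6}} + u^{a}}{\log{\left(u \right)}} \, du$.

Since $\dfrac{\partial}{\partial a}\,u^{a} = u^{a} \ln u$, the $\ln u$ in the denominator cancels and
$$\frac{dI}{da} = \int_{0}^{1} u^{a} \, du = \left[\frac{u^{a+1}}{a+1}\right]_0^1 = \frac{1}{a + 1}.$$

Integrating with respect to $a$ gives $I(a) = \log{\left(\frac{6 a}{13} + \frac{6}{13} \right)} + C$.

At $a = \frac{7}{6}$ the integrand is identically $0$, so $I(\frac{7}{6}) = 0$. The closed form gives $0$, hence $C = 0$.

Setting $a = 3$:
$$I = \log{\left(\frac{24}{13} \right)}.$$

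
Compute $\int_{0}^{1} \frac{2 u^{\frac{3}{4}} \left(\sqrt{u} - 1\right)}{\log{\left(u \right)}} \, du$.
$- \log{\left(\frac{49}{81} \right)}$

Consider the one-parameter family: let $I(a) = \int_{0}^{1} \frac{2 \left(u^{\frac{5}{4}} - u^{a}\right)}{\log{\left(u \right)}} \, du$.

Since $\dfrac{\partial}{\partial a}\,u^{a} = u^{a} \ln u$, the $\ln u$ in the denominator cancels and
$$\frac{dI}{da} = \int_{0}^{1} -2 u^{a} \, du = -2 \left[\frac{u^{a+1}}{a+1}\right]_0^1 = - \frac{2}{a + 1}.$$

Integrating with respect to $a$ gives $I(a) = - \log{\left(\frac{16 \left(a + 1\right)^{2}}{81} \right)} + C$.

At $a = \frac{5}{4}$ the integrand is identically $0$, so $I(\frac{5}{4}) = 0$. The closed form gives $0$, hence $C = 0$.

Setting $a = \frac{3}{4}$:
$$I = - \log{\left(\frac{49}{81} \right)}.$$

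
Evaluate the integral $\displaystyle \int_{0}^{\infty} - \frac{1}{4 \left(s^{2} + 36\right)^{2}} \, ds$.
$- \frac{\pi}{3456}$

Start from the standard arctangent integral
$$J(a) = \int_{0}^{\infty} - \frac{1}{4 \left(a^{2} + s^{2}\right)} \, ds = - \frac{\pi}{8 a}.$$

Differentiating under the integral sign with respect to $a$,
$$\frac{dJ}{da} = \int_{0}^{\infty} \frac{a}{2 \left(a^{2} + s^{2}\right)^{2}} \, ds = \frac{\pi}{8 a^{2}},$$
so $\int_{0}^{\infty} - \frac{1}{4 \left(a^{2} + s^{2}\right)^{2}} \, ds = - \frac{\pi}{16 a^{3}}$.

Setting $a = 6$:
$$I = - \frac{\pi}{3456}.$$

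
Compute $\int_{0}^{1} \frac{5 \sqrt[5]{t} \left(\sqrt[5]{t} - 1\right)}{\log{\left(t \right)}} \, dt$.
$\log{\left(\frac{16807}{7776} \right)}$

Replace the exponent $\frac{2}{5}$ by a parameter $a$: let $I(a) = \int_{0}^{1} \frac{5 \left(- \sqrt[5]{t} + t^{a}\right)}{\log{\left(t \right)}} \, dt$.

Since $\dfrac{\partial}{\partial a}\,t^{a} = t^{a} \ln t$, the $\ln t$ in the denominator cancels and
$$\frac{dI}{da} = \int_{0}^{1} 5 t^{a} \, dt = 5 \left[\frac{t^{a+1}}{a+1}\right]_0^1 = \frac{5}{a + 1}.$$

Integrating with respect to $a$ gives $I(a) = \log{\left(\frac{3125 \left(a + 1\right)^{5}}{7776} \right)} + C$.

At $a = \frac{1}{5}$ the integrand is identically $0$, so $I(\frac{1}{5}) = 0$. The closed form gives $0$, hence $C = 0$.

Setting $a = \frac{2}{5}$:
$$I = \log{\left(\frac{16807}{7776} \right)}.$$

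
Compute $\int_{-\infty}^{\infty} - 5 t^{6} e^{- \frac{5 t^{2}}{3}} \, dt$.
$- \frac{81 \sqrt{15} \sqrt{\pi}}{200}$

Begin with the known integral
$$J(a) = \int_{-\infty}^{\infty} - 5 e^{- a t^{2}} \, dt = - \frac{5 \sqrt{\pi}}{\sqrt{a}}.$$

Differentiating under the integral sign brings down a factor of $(-t^2)$:
$$\frac{dJ}{da} = \int_{-\infty}^{\infty} 5 t^{2} e^{- a t^{2}} \, dt = \frac{5 \sqrt{\pi}}{2 a^{\frac{3}{2}}}.$$

Repeating $3$ times in total — each differentiation brings down another $(-t^2)$ — gives
$$\frac{d^{3}J}{da^{3}} = \int_{-\infty}^{\infty} 5 t^{6} e^{- a t^{2}} \, dt = \frac{75 \sqrt{\pi}}{8 a^{\frac{7}{2}}},$$
and the integrand here is $(-1)^{3}$ times the target integrand, so $I = (-1)^{3}\,\frac{d^{3}J}{da^{3}} = - \frac{75 \sqrt{\pi}}{8 a^{\frac{7}{2}}}$.

Setting $a = \frac{5}{3}$:
$$I = - \frac{81 \sqrt{15} \sqrt{\pi}}{200}.$$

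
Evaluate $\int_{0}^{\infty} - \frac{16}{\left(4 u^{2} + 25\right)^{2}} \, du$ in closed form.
$- \frac{2 \pi}{125}$

Begin with the known result
$$J(a) = \int_{0}^{\infty} - \frac{1}{a^{2} + u^{2}} \, du = - \frac{\pi}{2 a}.$$

Differentiating under the integral sign with respect to $a$,
$$\frac{dJ}{da} = \int_{0}^{\infty} \frac{2 a}{\left(a^{2} + u^{2}\right)^{2}} \, du = \frac{\pi}{2 a^{2}},$$
so $\int_{0}^{\infty} - \frac{1}{\left(a^{2} + u^{2}\right)^{2}} \, du = - \frac{\pi}{4 a^{3}}$.

Setting $a = \frac{5}{2}$:
$$I = - \frac{2 \pi}{125}.$$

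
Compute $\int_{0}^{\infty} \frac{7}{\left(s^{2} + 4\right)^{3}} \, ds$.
$\frac{21 \pi}{512}$

Start from the standard arctangent integral
$$J(a) = \int_{0}^{\infty} \frac{7}{a^{2} + s^{2}} \, ds = \frac{7 \pi}{2 a}.$$

Differentiating under the integral sign with respect to $a$,
$$\frac{dJ}{da} = \int_{0}^{\infty} - \frac{14 a}{\left(a^{2} + s^{2}\right)^{2}} \, ds = - \frac{7 \pi}{2 a^{2}},$$
so $\int_{0}^{\infty} \frac{7}{\left(a^{2} + s^{2}\right)^{2}} \, ds = \frac{7 \pi}{4 a^{3}}$.

Repeating — each differentiation of $1/(s^2+a^2)^j$ produces $-2ja/(s^2+a^2)^{j+1}$ — and dividing through by $-2ja$ at each step yields, after $2$ differentiations in total,
$$\int_{0}^{\infty} \frac{7}{\left(a^{2} + s^{2}\right)^{3}} \, ds = \frac{21 \pi}{16 a^{5}}.$$

Setting $a = 2$:
$$I = \frac{21 \pi}{512}.$$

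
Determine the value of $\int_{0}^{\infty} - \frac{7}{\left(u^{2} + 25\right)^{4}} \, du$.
$- \frac{7 \pi}{500000}$

Start from the standard arctangent integral
$$J(a) = \int_{0}^{\infty} - \frac{7}{a^{2} + u^{2}} \, du = - \frac{7 \pi}{2 a}.$$

Differentiating under the integral sign with respect to $a$,
$$\frac{dJ}{da} = \int_{0}^{\infty} \frac{14 a}{\left(a^{2} + u^{2}\right)^{2}} \, du = \frac{7 \pi}{2 a^{2}},$$
so $\int_{0}^{\infty} - \frac{7}{\left(a^{2} + u^{2}\right)^{2}} \, du = - \frac{7 \pi}{4 a^{3}}$.

Repeating — each differentiation of $1/(u^2+a^2)^j$ produces $-2ja/(u^2+a^2)^{j+1}$ — and dividing through by $-2ja$ at each step yields, after $3$ differentiations in total,
$$\int_{0}^{\infty} - \frac{7}{\left(a^{2} + u^{2}\right)^{4}} \, du = - \frac{35 \pi}{32 a^{7}}.$$

Setting $a = 5$:
$$I = - \frac{7 \pi}{500000}.$$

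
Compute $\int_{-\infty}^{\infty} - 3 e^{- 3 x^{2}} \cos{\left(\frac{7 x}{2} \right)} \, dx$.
$- \frac{\sqrt{3} \sqrt{\pi}}{e^{\frac{49}{48}}}$

Treat the cosine frequency as a parameter and define $I(b) = \int_{-\infty}^{\infty} - 3 e^{- 3 x^{2}} \cos{\left(b x \right)} \, dx$.

Differentiating under the integral sign,
$$I'(b) = \int_{-\infty}^{\infty} 3 x e^{- 3 x^{2}} \sin{\left(b x \right)} \, dx.$$

Integrate $\int_{-\infty}^{\infty} x \sin(b x)\, e^{- 3 x^{2}}\, dx$ by parts with $u = \sin(b x)$ and $dv = x\, e^{- 3 x^{2}}\, dx$, giving $v = - \frac{e^{- 3 x^{2}}}{6}$. The boundary term vanishes and
$$\int_{-\infty}^{\infty} x \sin(b x)\, e^{- 3 x^{2}}\, dx = \frac{b}{6} \int_{-\infty}^{\infty} \cos(b x)\, e^{- 3 x^{2}}\, dx,$$
so $I'(b) = - \frac{b}{6}\, I(b)$.

This is a separable first-order ODE; solving with the initial condition $I(0) = \int_{-\infty}^{\infty} - 3 e^{- 3 x^{2}}\,dx = - \sqrt{3} \sqrt{\pi}$ gives
$$I(b) = - \sqrt{3} \sqrt{\pi} e^{- \frac{b^{2}}{12}}.$$

Setting $b = \frac{7}{2}$:
$$I = - \frac{\sqrt{3} \sqrt{\pi}}{e^{\frac{49}{48}}}.$$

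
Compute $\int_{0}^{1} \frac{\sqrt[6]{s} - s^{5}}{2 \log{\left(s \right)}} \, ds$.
$- \log{\left(6 \right)} + \frac{\log{\left(7 \right)}}{2}$

Consider the one-parameter family: let $I(a) = \int_{0}^{1} \frac{\sqrt[6]{s} - s^{a}}{2 \log{\left(s \right)}} \, ds$.

Since $\dfrac{\partial}{\partial a}\,s^{a} = s^{a} \ln s$, the $\ln s$ in the denominator cancels and
$$\frac{dI}{da} = \int_{0}^{1} - \frac{1}{2} s^{a} \, ds = - \frac{1}{2} \left[\frac{s^{a+1}}{a+1}\right]_0^1 = - \frac{1}{2 a + 2}.$$

Integrating with respect to $a$ gives $I(a) = - \frac{\log{\left(a + 1 \right)}}{2} - \frac{\log{\left(6 \right)}}{2} + \frac{\log{\left(7 \right)}}{2} + C$.

At $a = \frac{1}{6}$ the integrand is identically $0$, so $I(\frac{1}{6}) = 0$. The closed form gives $0$, hence $C = 0$.

Setting $a = 5$:
$$I = - \log{\left(6 \right)} + \frac{\log{\left(7 \right)}}{2}.$$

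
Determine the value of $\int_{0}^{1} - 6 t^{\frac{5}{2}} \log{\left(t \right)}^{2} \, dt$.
$- \frac{96}{343}$

Begin with the known integral
$$J(a) = \int_{0}^{1} - 6 t^{a} \, dt = - \frac{6}{a + 1}.$$

Differentiating under the integral sign brings down a factor of $\ln t$:
$$\frac{dJ}{da} = \int_{0}^{1} - 6 t^{a} \log{\left(t \right)} \, dt = \frac{6}{\left(a + 1\right)^{2}}.$$

Repeating twice in total — each differentiation brings down another $\ln t$ — gives
$$\frac{d^{2}J}{da^{2}} = \int_{0}^{1} - 6 t^{a} \log{\left(t \right)}^{2} \, dt = - \frac{12}{\left(a + 1\right)^{3}},$$
and the integrand here is exactly the target integrand, so $I = - \frac{12}{\left(a + 1\right)^{3}}$.

Setting $a = \frac{5}{2}$:
$$I = - \frac{96}{343}.$$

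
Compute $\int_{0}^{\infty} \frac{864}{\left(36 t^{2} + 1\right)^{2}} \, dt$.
$36 \pi$

Recall the elementary integral
$$J(a) = \int_{0}^{\infty} \frac{2}{3 \left(a^{2} + t^{2}\right)} \, dt = \frac{\pi}{3 a}.$$

Differentiating under the integral sign with respect to $a$,
$$\frac{dJ}{da} = \int_{0}^{\infty} - \frac{4 a}{3 \left(a^{2} + t^{2}\right)^{2}} \, dt = - \frac{\pi}{3 a^{2}},$$
so $\int_{0}^{\infty} \frac{2}{3 \left(a^{2} + t^{2}\right)^{2}} \, dt = \frac{\pi}{6 a^{3}}$.

Setting $a = \frac{1}{6}$:
$$I = 36 \pi.$$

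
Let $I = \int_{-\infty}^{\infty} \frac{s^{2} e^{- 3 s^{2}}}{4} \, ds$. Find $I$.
$\frac{\sqrt{3} \sqrt{\pi}}{72}$

Begin with the known integral
$$J(a) = \int_{-\infty}^{\infty} \frac{e^{- a s^{2}}}{4} \, ds = \frac{\sqrt{\pi}}{4 \sqrt{a}}.$$

Differentiating under the integral sign brings down a factor of $(-s^2)$:
$$\frac{dJ}{da} = \int_{-\infty}^{\infty} - \frac{s^{2} e^{- a s^{2}}}{4} \, ds = - \frac{\sqrt{\pi}}{8 a^{\frac{3}{2}}}.$$

The integral on the left is $-I$, so $I = \frac{\sqrt{\pi}}{8 a^{\frac{3}{2}}}$.

Setting $a = 3$:
$$I = \frac{\sqrt{3} \sqrt{\pi}}{72}.$$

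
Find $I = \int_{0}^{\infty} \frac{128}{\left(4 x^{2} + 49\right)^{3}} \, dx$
$\frac{12 \pi}{16807}$

Start from the standard arctangent integral
$$J(a) = \int_{0}^{\infty} \frac{2}{a^{2} + x^{2}} \, dx = \frac{\pi}{a}.$$

Differentiating under the integral sign with respect to $a$,
$$\frac{dJ}{da} = \int_{0}^{\infty} - \frac{4 a}{\left(a^{2} + x^{2}\right)^{2}} \, dx = - \frac{\pi}{a^{2}},$$
so $\int_{0}^{\infty} \frac{2}{\left(a^{2} + x^{2}\right)^{2}} \, dx = \frac{\pi}{2 a^{3}}$.

Repeating — each differentiation of $1/(x^2+a^2)^j$ produces $-2ja/(x^2+a^2)^{j+1}$ — and dividing through by $-2ja$ at each step yields, after $2$ differentiations in total,
$$\int_{0}^{\infty} \frac{2}{\left(a^{2} + x^{2}\right)^{3}} \, dx = \frac{3 \pi}{8 a^{5}}.$$

Setting $a = \frac{7}{2}$:
$$I = \frac{12 \pi}{16807}.$$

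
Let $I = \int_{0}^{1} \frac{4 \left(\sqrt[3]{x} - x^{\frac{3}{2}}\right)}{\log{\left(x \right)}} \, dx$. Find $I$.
$- \log{\left(\frac{50625}{4096} \right)}$

Introduce a parameter $a$ in the exponent: let $I(a) = \int_{0}^{1} \frac{4 \left(\sqrt[3]{x} - x^{a}\right)}{\log{\left(x \right)}} \, dx$.

Since $\dfrac{\partial}{\partial a}\,x^{a} = x^{a} \ln x$, the $\ln x$ in the denominator cancels and
$$\frac{dI}{da} = \int_{0}^{1} -4 x^{a} \, dx = -4 \left[\frac{x^{a+1}}{a+1}\right]_0^1 = - \frac{4}{a + 1}.$$

Integrating with respect to $a$ gives $I(a) = - \log{\left(\frac{81 \left(a + 1\right)^{4}}{256} \right)} + C$.

At $a = \frac{1}{3}$ the integrand is identically $0$, so $I(\frac{1}{3}) = 0$. The closed form gives $0$, hence $C = 0$.

Setting $a = \frac{3}{2}$:
$$I = - \log{\left(\frac{50625}{4096} \right)}.$$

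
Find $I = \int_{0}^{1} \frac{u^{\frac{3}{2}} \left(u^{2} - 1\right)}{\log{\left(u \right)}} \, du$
$\log{\left(\frac{9}{5} \right)}$

Introduce a parameter $a$ in the exponent: let $I(a) = \int_{0}^{1} \frac{- u^{\frac{3}{2}} + u^{a}}{\log{\left(u \right)}} \, du$.

Since $\dfrac{\partial}{\partial a}\,u^{a} = u^{a} \ln u$, the $\ln u$ in the denominator cancels and
$$\frac{dI}{da} = \int_{0}^{1} u^{a} \, du = \left[\frac{u^{a+1}}{a+1}\right]_0^1 = \frac{1}{a + 1}.$$

Integrating with respect to $a$ gives $I(a) = \log{\left(\frac{2 a}{5} + \frac{2}{5} \right)} + C$.

At $a = \frac{3}{2}$ the integrand is identically $0$, so $I(\frac{3}{2}) = 0$. The closed form gives $0$, hence $C = 0$.

Setting $a = \frac{7}{2}$:
$$I = \log{\left(\frac{9}{5} \right)}.$$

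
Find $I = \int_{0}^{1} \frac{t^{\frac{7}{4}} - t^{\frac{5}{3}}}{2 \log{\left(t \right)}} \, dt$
$\log{\left(\frac{\sqrt{66}}{8} \right)}$

Consider the one-parameter family: let $I(a) = \int_{0}^{1} \frac{t^{\frac{7}{4}} - t^{a}}{2 \log{\left(t \right)}} \, dt$.

Since $\dfrac{\partial}{\partial a}\,t^{a} = t^{a} \ln t$, the $\ln t$ in the denominator cancels and
$$\frac{dI}{da} = \int_{0}^{1} - \frac{1}{2} t^{a} \, dt = - \frac{1}{2} \left[\frac{t^{a+1}}{a+1}\right]_0^1 = - \frac{1}{2 a + 2}.$$

Integrating with respect to $a$ gives $I(a) = - \frac{\log{\left(a + 1 \right)}}{2} - \log{\left(2 \right)} + \frac{\log{\left(11 \right)}}{2} + C$.

At $a = \frac{7}{4}$ the integrand is identically $0$, so $I(\frac{7}{4}) = 0$. The closed form gives $0$, hence $C = 0$.

Setting $a = \frac{5}{3}$:
$$I = \log{\left(\frac{\sqrt{66}}{8} \right)}.$$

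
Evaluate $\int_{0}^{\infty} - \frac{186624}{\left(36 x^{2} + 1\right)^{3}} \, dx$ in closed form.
$- 5832 \pi$

Begin with the known result
$$J(a) = \int_{0}^{\infty} - \frac{4}{a^{2} + x^{2}} \, dx = - \frac{2 \pi}{a}.$$

Differentiating under the integral sign with respect to $a$,
$$\frac{dJ}{da} = \int_{0}^{\infty} \frac{8 a}{\left(a^{2} + x^{2}\right)^{2}} \, dx = \frac{2 \pi}{a^{2}},$$
so $\int_{0}^{\infty} - \frac{4}{\left(a^{2} + x^{2}\right)^{2}} \, dx = - \frac{\pi}{a^{3}}$.

Repeating — each differentiation of $1/(x^2+a^2)^j$ produces $-2ja/(x^2+a^2)^{j+1}$ — and dividing through by $-2ja$ at each step yields, after $2$ differentiations in total,
$$\int_{0}^{\infty} - \frac{4}{\left(a^{2} + x^{2}\right)^{3}} \, dx = - \frac{3 \pi}{4 a^{5}}.$$

Setting $a = \frac{1}{6}$:
$$I = - 5832 \pi.$$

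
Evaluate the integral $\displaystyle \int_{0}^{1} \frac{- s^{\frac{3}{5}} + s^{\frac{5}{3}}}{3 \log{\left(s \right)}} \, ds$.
$- \frac{\log{\left(3 \right)}}{3} + \frac{\log{\left(5 \right)}}{3}$

Replace the exponent $\frac{3}{5}$ by a parameter $a$: let $I(a) = \int_{0}^{1} \frac{s^{\frac{5}{3}} - s^{a}}{3 \log{\left(s \right)}} \, ds$.

Since $\dfrac{\partial}{\partial a}\,s^{a} = s^{a} \ln s$, the $\ln s$ in the denominator cancels and
$$\frac{dI}{da} = \int_{0}^{1} - \frac{1}{3} s^{a} \, ds = - \frac{1}{3} \left[\frac{s^{a+1}}{a+1}\right]_0^1 = - \frac{1}{3 a + 3}.$$

Integrating with respect to $a$ gives $I(a) = - \frac{\log{\left(a + 1 \right)}}{3} - \frac{\log{\left(3 \right)}}{3} + \log{\left(2 \right)} + C$.

At $a = \frac{5}{3}$ the integrand is identically $0$, so $I(\frac{5}{3}) = 0$. The closed form gives $0$, hence $C = 0$.

Setting $a = \frac{3}{5}$:
$$I = - \frac{\log{\left(3 \right)}}{3} + \frac{\log{\left(5 \right)}}{3}.$$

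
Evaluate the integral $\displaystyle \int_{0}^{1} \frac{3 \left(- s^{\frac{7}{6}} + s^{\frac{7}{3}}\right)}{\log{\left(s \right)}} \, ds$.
$- \log{\left(\frac{2197}{8000} \right)}$

Introduce a parameter $a$ in the exponent: let $I(a) = \int_{0}^{1} \frac{3 \left(s^{\frac{7}{3}} - s^{a}\right)}{\log{\left(s \right)}} \, ds$.

Since $\dfrac{\partial}{\partial a}\,s^{a} = s^{a} \ln s$, the $\ln s$ in the denominator cancels and
$$\frac{dI}{da} = \int_{0}^{1} -3 s^{a} \, ds = -3 \left[\frac{s^{a+1}}{a+1}\right]_0^1 = - \frac{3}{a + 1}.$$

Integrating with respect to $a$ gives $I(a) = - \log{\left(\frac{27 \left(a + 1\right)^{3}}{1000} \right)} + C$.

At $a = \frac{7}{3}$ the integrand is identically $0$, so $I(\frac{7}{3}) = 0$. The closed form gives $0$, hence $C = 0$.

Setting $a = \frac{7}{6}$:
$$I = - \log{\left(\frac{2197}{8000} \right)}.$$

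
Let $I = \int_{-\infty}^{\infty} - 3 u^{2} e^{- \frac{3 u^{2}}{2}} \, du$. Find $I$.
$- \frac{\sqrt{6} \sqrt{\pi}}{3}$

Consider the simpler parametrised integral
$$J(a) = \int_{-\infty}^{\infty} - 3 e^{- a u^{2}} \, du = - \frac{3 \sqrt{\pi}}{\sqrt{a}}.$$

Differentiating under the integral sign brings down a factor of $(-u^2)$:
$$\frac{dJ}{da} = \int_{-\infty}^{\infty} 3 u^{2} e^{- a u^{2}} \, du = \frac{3 \sqrt{\pi}}{2 a^{\frac{3}{2}}}.$$

The integral on the left is $-I$, so $I = - \frac{3 \sqrt{\pi}}{2 a^{\frac{3}{2}}}$.

Setting $a = \frac{3}{2}$:
$$I = - \frac{\sqrt{6} \sqrt{\pi}}{3}.$$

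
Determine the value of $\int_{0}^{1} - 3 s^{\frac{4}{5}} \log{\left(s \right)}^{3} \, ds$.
$\frac{1250}{729}$

Start from the elementary integral
$$J(a) = \int_{0}^{1} - 3 s^{a} \, ds = - \frac{3}{a + 1}.$$

Differentiating under the integral sign brings down a factor of $\ln s$:
$$\frac{dJ}{da} = \int_{0}^{1} - 3 s^{a} \log{\left(s \right)} \, ds = \frac{3}{\left(a + 1\right)^{2}}.$$

Repeating $3$ times in total — each differentiation brings down another $\ln s$ — gives
$$\frac{d^{3}J}{da^{3}} = \int_{0}^{1} - 3 s^{a} \log{\left(s \right)}^{3} \, ds = \frac{18}{\left(a + 1\right)^{4}},$$
and the integrand here is exactly the target integrand, so $I = \frac{18}{\left(a + 1\right)^{4}}$.

Setting $a = \frac{4}{5}$:
$$I = \frac{1250}{729}.$$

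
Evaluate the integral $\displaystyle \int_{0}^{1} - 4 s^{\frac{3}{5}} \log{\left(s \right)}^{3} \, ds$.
$\frac{1875}{512}$

Start from the elementary integral
$$J(a) = \int_{0}^{1} - 4 s^{a} \, ds = - \frac{4}{a + 1}.$$

Differentiating under the integral sign brings down a factor of $\ln s$:
$$\frac{dJ}{da} = \int_{0}^{1} - 4 s^{a} \log{\left(s \right)} \, ds = \frac{4}{\left(a + 1\right)^{2}}.$$

Repeating $3$ times in total — each differentiation brings down another $\ln s$ — gives
$$\frac{d^{3}J}{da^{3}} = \int_{0}^{1} - 4 s^{a} \log{\left(s \right)}^{3} \, ds = \frac{24}{\left(a + 1\right)^{4}},$$
and the integrand here is exactly the target integrand, so $I = \frac{24}{\left(a + 1\right)^{4}}$.

Setting $a = \frac{3}{5}$:
$$I = \frac{1875}{512}.$$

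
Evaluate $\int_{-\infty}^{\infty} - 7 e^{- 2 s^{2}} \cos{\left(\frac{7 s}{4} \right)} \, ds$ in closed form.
$- \frac{7 \sqrt{2} \sqrt{\pi}}{2 e^{\frac{49}{128}}}$

Treat the cosine frequency as a parameter and define $I(b) = \int_{-\infty}^{\infty} - 7 e^{- 2 s^{2}} \cos{\left(b s \right)} \, ds$.

Differentiating under the integral sign,
$$I'(b) = \int_{-\infty}^{\infty} 7 s e^{- 2 s^{2}} \sin{\left(b s \right)} \, ds.$$

Integrate $\int_{-\infty}^{\infty} s \sin(b s)\, e^{- 2 s^{2}}\, ds$ by parts with $u = \sin(b s)$ and $dv = s\, e^{- 2 s^{2}}\, ds$, giving $v = - \frac{e^{- 2 s^{2}}}{4}$. The boundary term vanishes and
$$\int_{-\infty}^{\infty} s \sin(b s)\, e^{- 2 s^{2}}\, ds = \frac{b}{4} \int_{-\infty}^{\infty} \cos(b s)\, e^{- 2 s^{2}}\, ds,$$
so $I'(b) = - \frac{b}{4}\, I(b)$.

This is a separable first-order ODE; solving with the initial condition $I(0) = \int_{-\infty}^{\infty} - 7 e^{- 2 s^{2}}\,ds = - \frac{7 \sqrt{2} \sqrt{\pi}}{2}$ gives
$$I(b) = - \frac{7 \sqrt{2} \sqrt{\pi} e^{- \frac{b^{2}}{8}}}{2}.$$

Setting $b = \frac{7}{4}$:
$$I = - \frac{7 \sqrt{2} \sqrt{\pi}}{2 e^{\frac{49}{128}}}.$$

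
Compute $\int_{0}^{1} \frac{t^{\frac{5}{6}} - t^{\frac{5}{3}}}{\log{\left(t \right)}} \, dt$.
$\log{\left(\frac{11}{16} \right)}$

Consider the one-parameter family: let $I(a) = \int_{0}^{1} \frac{- t^{\frac{5}{3}} + t^{a}}{\log{\left(t \right)}} \, dt$.

Since $\dfrac{\partial}{\partial a}\,t^{a} = t^{a} \ln t$, the $\ln t$ in the denominator cancels and
$$\frac{dI}{da} = \int_{0}^{1} t^{a} \, dt = \left[\frac{t^{a+1}}{a+1}\right]_0^1 = \frac{1}{a + 1}.$$

Integrating with respect to $a$ gives $I(a) = \log{\left(\frac{3 a}{8} + \frac{3}{8} \right)} + C$.

At $a = \frac{5}{3}$ the integrand is identically $0$, so $I(\frac{5}{3}) = 0$. The closed form gives $0$, hence $C = 0$.

Setting $a = \frac{5}{6}$:
$$I = \log{\left(\frac{11}{16} \right)}.$$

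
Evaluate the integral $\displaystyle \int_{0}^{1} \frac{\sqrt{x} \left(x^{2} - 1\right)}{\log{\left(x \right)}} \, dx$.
$- \log{\left(3 \right)} + \log{\left(7 \right)}$

Introduce a parameter $a$ in the exponent: let $I(a) = \int_{0}^{1} \frac{x^{\frac{5}{2}} - x^{a}}{\log{\left(x \right)}} \, dx$.

Since $\dfrac{\partial}{\partial a}\,x^{a} = x^{a} \ln x$, the $\ln x$ in the denominator cancels and
$$\frac{dI}{da} = \int_{0}^{1} -1 x^{a} \, dx = -1 \left[\frac{x^{a+1}}{a+1}\right]_0^1 = - \frac{1}{a + 1}.$$

Integrating with respect to $a$ gives $I(a) = - \log{\left(\frac{2 a}{7} + \frac{2}{7} \right)} + C$.

At $a = \frac{5}{2}$ the integrand is identically $0$, so $I(\frac{5}{2}) = 0$. The closed form gives $0$, hence $C = 0$.

Setting $a = \frac{1}{2}$:
$$I = - \log{\left(3 \right)} + \log{\left(7 \right)}.$$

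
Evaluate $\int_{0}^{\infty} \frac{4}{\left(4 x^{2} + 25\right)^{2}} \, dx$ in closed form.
$\frac{\pi}{250}$

Begin with the known result
$$J(a) = \int_{0}^{\infty} \frac{1}{4 \left(a^{2} + x^{2}\right)} \, dx = \frac{\pi}{8 a}.$$

Differentiating under the integral sign with respect to $a$,
$$\frac{dJ}{da} = \int_{0}^{\infty} - \frac{a}{2 \left(a^{2} + x^{2}\right)^{2}} \, dx = - \frac{\pi}{8 a^{2}},$$
so $\int_{0}^{\infty} \frac{1}{4 \left(a^{2} + x^{2}\right)^{2}} \, dx = \frac{\pi}{16 a^{3}}$.

Setting $a = \frac{5}{2}$:
$$I = \frac{\pi}{250}.$$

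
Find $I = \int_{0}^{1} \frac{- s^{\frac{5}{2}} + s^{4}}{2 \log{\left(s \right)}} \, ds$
$- \log{\left(7 \right)} + \frac{\log{\left(70 \right)}}{2}$

Introduce a parameter $a$ in the exponent: let $I(a) = \int_{0}^{1} \frac{- s^{\frac{5}{2}} + s^{a}}{2 \log{\left(s \right)}} \, ds$.

Since $\dfrac{\partial}{\partial a}\,s^{a} = s^{a} \ln s$, the $\ln s$ in the denominator cancels and
$$\frac{dI}{da} = \int_{0}^{1} \frac{1}{2} s^{a} \, ds = \frac{1}{2} \left[\frac{s^{a+1}}{a+1}\right]_0^1 = \frac{1}{2 \left(a + 1\right)}.$$

Integrating with respect to $a$ gives $I(a) = \log{\left(\frac{\sqrt{14} \sqrt{a + 1}}{7} \right)} + C$.

At $a = \frac{5}{2}$ the integrand is identically $0$, so $I(\frac{5}{2}) = 0$. The closed form gives $0$, hence $C = 0$.

Setting $a = 4$:
$$I = - \log{\left(7 \right)} + \frac{\log{\left(70 \right)}}{2}.$$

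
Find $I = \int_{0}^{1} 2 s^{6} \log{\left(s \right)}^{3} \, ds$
$- \frac{12}{2401}$

Begin with the known integral
$$J(a) = \int_{0}^{1} 2 s^{a} \, ds = \frac{2}{a + 1}.$$

Differentiating under the integral sign brings down a factor of $\ln s$:
$$\frac{dJ}{da} = \int_{0}^{1} 2 s^{a} \log{\left(s \right)} \, ds = - \frac{2}{\left(a + 1\right)^{2}}.$$

Repeating $3$ times in total — each differentiation brings down another $\ln s$ — gives
$$\frac{d^{3}J}{da^{3}} = \int_{0}^{1} 2 s^{a} \log{\left(s \right)}^{3} \, ds = - \frac{12}{\left(a + 1\right)^{4}},$$
and the integrand here is exactly the target integrand, so $I = - \frac{12}{\left(a + 1\right)^{4}}$.

Setting $a = 6$:
$$I = - \frac{12}{2401}.$$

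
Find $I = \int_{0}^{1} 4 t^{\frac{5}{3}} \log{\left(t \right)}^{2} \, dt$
$\frac{27}{64}$

Begin with the known integral
$$J(a) = \int_{0}^{1} 4 t^{a} \, dt = \frac{4}{a + 1}.$$

Differentiating under the integral sign brings down a factor of $\ln t$:
$$\frac{dJ}{da} = \int_{0}^{1} 4 t^{a} \log{\left(t \right)} \, dt = - \frac{4}{\left(a + 1\right)^{2}}.$$

Repeating twice in total — each differentiation brings down another $\ln t$ — gives
$$\frac{d^{2}J}{da^{2}} = \int_{0}^{1} 4 t^{a} \log{\left(t \right)}^{2} \, dt = \frac{8}{\left(a + 1\right)^{3}},$$
and the integrand here is exactly the target integrand, so $I = \frac{8}{\left(a + 1\right)^{3}}$.

Setting $a = \frac{5}{3}$:
$$I = \frac{27}{64}.$$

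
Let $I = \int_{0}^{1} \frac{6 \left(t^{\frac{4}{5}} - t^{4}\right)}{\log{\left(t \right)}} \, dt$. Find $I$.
$\log{\left(\frac{531441}{244140625} \right)}$

Introduce a parameter $a$ in the exponent: let $I(a) = \int_{0}^{1} \frac{6 \left(- t^{4} + t^{a}\right)}{\log{\left(t \right)}} \, dt$.

Since $\dfrac{\partial}{\partial a}\,t^{a} = t^{a} \ln t$, the $\ln t$ in the denominator cancels and
$$\frac{dI}{da} = \int_{0}^{1} 6 t^{a} \, dt = 6 \left[\frac{t^{a+1}}{a+1}\right]_0^1 = \frac{6}{a + 1}.$$

Integrating with respect to $a$ gives $I(a) = \log{\left(\frac{\left(a + 1\right)^{6}}{15625} \right)} + C$.

At $a = 4$ the integrand is identically $0$, so $I(4) = 0$. The closed form gives $0$, hence $C = 0$.

Setting $a = \frac{4}{5}$:
$$I = \log{\left(\frac{531441}{244140625} \right)}.$$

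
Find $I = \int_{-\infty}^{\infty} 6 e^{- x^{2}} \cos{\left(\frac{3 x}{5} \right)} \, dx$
$\frac{6 \sqrt{\pi}}{e^{\frac{9}{100}}}$

Let $b$ denote the cosine frequency and define $I(b) = \int_{-\infty}^{\infty} 6 e^{- x^{2}} \cos{\left(b x \right)} \, dx$.

Differentiating under the integral sign,
$$I'(b) = \int_{-\infty}^{\infty} - 6 x e^{- x^{2}} \sin{\left(b x \right)} \, dx.$$

Integrate $\int_{-\infty}^{\infty} x \sin(b x)\, e^{- x^{2}}\, dx$ by parts with $u = \sin(b x)$ and $dv = x\, e^{- x^{2}}\, dx$, giving $v = - \frac{e^{- x^{2}}}{2}$. The boundary term vanishes and
$$\int_{-\infty}^{\infty} x \sin(b x)\, e^{- x^{2}}\, dx = \frac{b}{2} \int_{-\infty}^{\infty} \cos(b x)\, e^{- x^{2}}\, dx,$$
so $I'(b) = - \frac{b}{2}\, I(b)$.

This is a separable first-order ODE; solving with the initial condition $I(0) = \int_{-\infty}^{\infty} 6 e^{- x^{2}}\,dx = 6 \sqrt{\pi}$ gives
$$I(b) = 6 \sqrt{\pi} e^{- \frac{b^{2}}{4}}.$$

Setting $b = \frac{3}{5}$:
$$I = \frac{6 \sqrt{\pi}}{e^{\frac{9}{100}}}.$$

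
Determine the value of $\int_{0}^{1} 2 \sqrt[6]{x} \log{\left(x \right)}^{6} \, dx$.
$\frac{403107840}{823543}$

Start from the elementary integral
$$J(a) = \int_{0}^{1} 2 x^{a} \, dx = \frac{2}{a + 1}.$$

Differentiating under the integral sign brings down a factor of $\ln x$:
$$\frac{dJ}{da} = \int_{0}^{1} 2 x^{a} \log{\left(x \right)} \, dx = - \frac{2}{\left(a + 1\right)^{2}}.$$

Repeating $6$ times in total — each differentiation brings down another $\ln x$ — gives
$$\frac{d^{6}J}{da^{6}} = \int_{0}^{1} 2 x^{a} \log{\left(x \right)}^{6} \, dx = \frac{1440}{\left(a + 1\right)^{7}},$$
and the integrand here is exactly the target integrand, so $I = \frac{1440}{\left(a + 1\right)^{7}}$.

Setting $a = \frac{1}{6}$:
$$I = \frac{403107840}{823543}.$$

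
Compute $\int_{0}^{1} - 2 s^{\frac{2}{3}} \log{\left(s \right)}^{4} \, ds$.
$- \frac{11664}{3125}$

Start from the elementary integral
$$J(a) = \int_{0}^{1} - 2 s^{a} \, ds = - \frac{2}{a + 1}.$$

Differentiating under the integral sign brings down a factor of $\ln s$:
$$\frac{dJ}{da} = \int_{0}^{1} - 2 s^{a} \log{\left(s \right)} \, ds = \frac{2}{\left(a + 1\right)^{2}}.$$

Repeating $4$ times in total — each differentiation brings down another $\ln s$ — gives
$$\frac{d^{4}J}{da^{4}} = \int_{0}^{1} - 2 s^{a} \log{\left(s \right)}^{4} \, ds = - \frac{48}{\left(a + 1\right)^{5}},$$
and the integrand here is exactly the target integrand, so $I = - \frac{48}{\left(a + 1\right)^{5}}$.

Setting $a = \frac{2}{3}$:
$$I = - \frac{11664}{3125}.$$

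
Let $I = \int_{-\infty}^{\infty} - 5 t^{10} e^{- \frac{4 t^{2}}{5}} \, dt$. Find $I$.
$- \frac{14765625 \sqrt{5} \sqrt{\pi}}{65536}$

Begin with the known integral
$$J(a) = \int_{-\infty}^{\infty} - 5 e^{- a t^{2}} \, dt = - \frac{5 \sqrt{\pi}}{\sqrt{a}}.$$

Differentiating under the integral sign brings down a factor of $(-t^2)$:
$$\frac{dJ}{da} = \int_{-\infty}^{\infty} 5 t^{2} e^{- a t^{2}} \, dt = \frac{5 \sqrt{\pi}}{2 a^{\frac{3}{2}}}.$$

Repeating $5$ times in total — each differentiation brings down another $(-t^2)$ — gives
$$\frac{d^{5}J}{da^{5}} = \int_{-\infty}^{\infty} 5 t^{10} e^{- a t^{2}} \, dt = \frac{4725 \sqrt{\pi}}{32 a^{\frac{11}{2}}},$$
and the integrand here is $(-1)^{5}$ times the target integrand, so $I = (-1)^{5}\,\frac{d^{5}J}{da^{5}} = - \frac{4725 \sqrt{\pi}}{32 a^{\frac{11}{2}}}$.

Setting $a = \frac{4}{5}$:
$$I = - \frac{14765625 \sqrt{5} \sqrt{\pi}}{65536}.$$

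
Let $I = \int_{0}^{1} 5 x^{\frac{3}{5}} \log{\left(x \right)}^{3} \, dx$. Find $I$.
$- \frac{9375}{2048}$

Consider the simpler parametrised integral
$$J(a) = \int_{0}^{1} 5 x^{a} \, dx = \frac{5}{a + 1}.$$

Differentiating under the integral sign brings down a factor of $\ln x$:
$$\frac{dJ}{da} = \int_{0}^{1} 5 x^{a} \log{\left(x \right)} \, dx = - \frac{5}{\left(a + 1\right)^{2}}.$$

Repeating $3$ times in total — each differentiation brings down another $\ln x$ — gives
$$\frac{d^{3}J}{da^{3}} = \int_{0}^{1} 5 x^{a} \log{\left(x \right)}^{3} \, dx = - \frac{30}{\left(a + 1\right)^{4}},$$
and the integrand here is exactly the target integrand, so $I = - \frac{30}{\left(a + 1\right)^{4}}$.

Setting $a = \frac{3}{5}$:
$$I = - \frac{9375}{2048}.$$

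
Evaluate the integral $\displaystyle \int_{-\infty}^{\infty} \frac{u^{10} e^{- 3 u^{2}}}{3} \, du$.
$\frac{35 \sqrt{3} \sqrt{\pi}}{2592}$

Start from the elementary integral
$$J(a) = \int_{-\infty}^{\infty} \frac{e^{- a u^{2}}}{3} \, du = \frac{\sqrt{\pi}}{3 \sqrt{a}}.$$

Differentiating under the integral sign brings down a factor of $(-u^2)$:
$$\frac{dJ}{da} = \int_{-\infty}^{\infty} - \frac{u^{2} e^{- a u^{2}}}{3} \, du = - \frac{\sqrt{\pi}}{6 a^{\frac{3}{2}}}.$$

Repeating $5$ times in total — each differentiation brings down another $(-u^2)$ — gives
$$\frac{d^{5}J}{da^{5}} = \int_{-\infty}^{\infty} - \frac{u^{10} e^{- a u^{2}}}{3} \, du = - \frac{315 \sqrt{\pi}}{32 a^{\frac{11}{2}}},$$
and the integrand here is $(-1)^{5}$ times the target integrand, so $I = (-1)^{5}\,\frac{d^{5}J}{da^{5}} = \frac{315 \sqrt{\pi}}{32 a^{\frac{11}{2}}}$.

Setting $a = 3$:
$$I = \frac{35 \sqrt{3} \sqrt{\pi}}{2592}.$$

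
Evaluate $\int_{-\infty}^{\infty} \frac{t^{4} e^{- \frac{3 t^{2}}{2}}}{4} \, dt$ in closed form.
$\frac{\sqrt{6} \sqrt{\pi}}{36}$

Consider the simpler parametrised integral
$$J(a) = \int_{-\infty}^{\infty} \frac{e^{- a t^{2}}}{4} \, dt = \frac{\sqrt{\pi}}{4 \sqrt{a}}.$$

Differentiating under the integral sign brings down a factor of $(-t^2)$:
$$\frac{dJ}{da} = \int_{-\infty}^{\infty} - \frac{t^{2} e^{- a t^{2}}}{4} \, dt = - \frac{\sqrt{\pi}}{8 a^{\frac{3}{2}}}.$$

Repeating twice in total — each differentiation brings down another $(-t^2)$ — gives
$$\frac{d^{2}J}{da^{2}} = \int_{-\infty}^{\infty} \frac{t^{4} e^{- a t^{2}}}{4} \, dt = \frac{3 \sqrt{\pi}}{16 a^{\frac{5}{2}}},$$
and the integrand here is exactly the target integrand, so $I = \frac{3 \sqrt{\pi}}{16 a^{\frac{5}{2}}}$.

Setting $a = \frac{3}{2}$:
$$I = \frac{\sqrt{6} \sqrt{\pi}}{36}.$$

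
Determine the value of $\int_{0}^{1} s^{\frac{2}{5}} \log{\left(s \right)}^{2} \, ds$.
$\frac{250}{343}$

Begin with the known integral
$$J(a) = \int_{0}^{1} s^{a} \, ds = \frac{1}{a + 1}.$$

Differentiating under the integral sign brings down a factor of $\ln s$:
$$\frac{dJ}{da} = \int_{0}^{1} s^{a} \log{\left(s \right)} \, ds = - \frac{1}{\left(a + 1\right)^{2}}.$$

Repeating twice in total — each differentiation brings down another $\ln s$ — gives
$$\frac{d^{2}J}{da^{2}} = \int_{0}^{1} s^{a} \log{\left(s \right)}^{2} \, ds = \frac{2}{\left(a + 1\right)^{3}},$$
and the integrand here is exactly the target integrand, so $I = \frac{2}{\left(a + 1\right)^{3}}$.

Setting $a = \frac{2}{5}$:
$$I = \frac{250}{343}.$$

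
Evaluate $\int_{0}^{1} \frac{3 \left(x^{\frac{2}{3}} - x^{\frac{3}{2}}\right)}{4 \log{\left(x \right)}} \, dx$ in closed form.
$- \frac{3 \log{\left(3 \right)}}{4} + \frac{3 \log{\left(2 \right)}}{4}$

Replace the exponent $\frac{3}{2}$ by a parameter $a$: let $I(a) = \int_{0}^{1} \frac{3 \left(x^{\frac{2}{3}} - x^{a}\right)}{4 \log{\left(x \right)}} \, dx$.

Since $\dfrac{\partial}{\partial a}\,x^{a} = x^{a} \ln x$, the $\ln x$ in the denominator cancels and
$$\frac{dI}{da} = \int_{0}^{1} - \frac{3}{4} x^{a} \, dx = - \frac{3}{4} \left[\frac{x^{a+1}}{a+1}\right]_0^1 = - \frac{3}{4 a + 4}.$$

Integrating with respect to $a$ gives $I(a) = - \frac{3 \log{\left(a + 1 \right)}}{4} - \frac{3 \log{\left(3 \right)}}{4} + \frac{3 \log{\left(5 \right)}}{4} + C$.

At $a = \frac{2}{3}$ the integrand is identically $0$, so $I(\frac{2}{3}) = 0$. The closed form gives $0$, hence $C = 0$.

Setting $a = \frac{3}{2}$:
$$I = - \frac{3 \log{\left(3 \right)}}{4} + \frac{3 \log{\left(2 \right)}}{4}.$$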